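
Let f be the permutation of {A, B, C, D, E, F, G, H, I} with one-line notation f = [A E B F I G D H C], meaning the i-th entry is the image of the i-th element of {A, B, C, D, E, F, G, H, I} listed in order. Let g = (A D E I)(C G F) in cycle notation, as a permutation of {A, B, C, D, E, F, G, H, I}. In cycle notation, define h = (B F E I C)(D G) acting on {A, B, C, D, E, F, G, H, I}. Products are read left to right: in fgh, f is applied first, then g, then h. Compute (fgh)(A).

G

(fgh)(A) = h(g(f(A))). f(A) = A, then g(A) = D, then h(D) = G, so the result is G.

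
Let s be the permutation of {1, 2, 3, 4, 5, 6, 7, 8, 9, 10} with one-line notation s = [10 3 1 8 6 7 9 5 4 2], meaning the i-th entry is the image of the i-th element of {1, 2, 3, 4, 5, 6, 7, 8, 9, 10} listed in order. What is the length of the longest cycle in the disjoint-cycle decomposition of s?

6

Decomposing into disjoint cycles gives (1 10 2 3)(4 8 5 6 7 9); the longest has length 6.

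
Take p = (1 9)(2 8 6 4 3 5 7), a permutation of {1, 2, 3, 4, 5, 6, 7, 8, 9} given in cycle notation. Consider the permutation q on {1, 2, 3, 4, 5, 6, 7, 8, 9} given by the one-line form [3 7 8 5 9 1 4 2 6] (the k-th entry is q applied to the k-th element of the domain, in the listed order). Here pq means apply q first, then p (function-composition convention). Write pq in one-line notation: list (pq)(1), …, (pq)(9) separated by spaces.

(pq)(x) = p(q(x)). Computing each image: p(q(1)) = p(3) = 5, p(q(2)) = p(7) = 2, p(q(3)) = p(8) = 6, p(q(4)) = p(5) = 7, p(q(5)) = p(9) = 1, p(q(6)) = p(1) = 9, p(q(7)) = p(4) = 3, p(q(8)) = p(2) = 8, p(q(9)) = p(6) = 4.
Hence pq = [5 2 6 7 1 9 3 8 4].

5 2 6 7 1 9 3 8 4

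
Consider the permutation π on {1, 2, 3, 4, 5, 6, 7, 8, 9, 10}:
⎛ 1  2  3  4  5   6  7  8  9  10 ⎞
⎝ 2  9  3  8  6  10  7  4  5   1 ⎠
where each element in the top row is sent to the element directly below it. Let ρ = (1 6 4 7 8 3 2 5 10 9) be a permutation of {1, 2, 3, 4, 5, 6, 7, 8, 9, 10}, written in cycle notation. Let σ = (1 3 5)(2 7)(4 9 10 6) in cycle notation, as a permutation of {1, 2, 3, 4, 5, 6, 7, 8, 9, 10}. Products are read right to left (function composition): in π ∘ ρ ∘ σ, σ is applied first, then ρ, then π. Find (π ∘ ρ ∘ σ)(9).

(π ∘ ρ ∘ σ)(9) = π(ρ(σ(9))). σ(9) = 10, then ρ(10) = 9, then π(9) = 5, so the result is 5.

5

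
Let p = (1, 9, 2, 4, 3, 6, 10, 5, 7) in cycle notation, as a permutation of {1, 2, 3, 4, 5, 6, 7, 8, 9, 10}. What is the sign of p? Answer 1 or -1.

1

The cycle lengths are 9, 1.
A cycle of length ℓ contributes ℓ−1 transpositions, so p is a product of 8 transpositions — even.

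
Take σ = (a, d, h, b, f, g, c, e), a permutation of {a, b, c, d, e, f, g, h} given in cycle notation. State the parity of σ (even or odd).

The cycle lengths are 8.
A cycle of length ℓ contributes ℓ−1 transpositions, so σ is a product of 7 transpositions — odd.

odd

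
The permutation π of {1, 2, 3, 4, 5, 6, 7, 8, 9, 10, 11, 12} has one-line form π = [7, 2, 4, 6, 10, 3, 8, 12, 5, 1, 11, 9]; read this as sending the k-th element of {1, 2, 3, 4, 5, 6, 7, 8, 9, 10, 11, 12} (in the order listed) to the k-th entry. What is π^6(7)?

Tracing 7 → 8 → … returns to 7 after 7 steps, so 7 lies in a 7-cycle (1 7 8 12 9 5 10).
Stepping 6 places around the cycle: 7 → 8 → 12 → 9 → 5 → 10 → 1.

1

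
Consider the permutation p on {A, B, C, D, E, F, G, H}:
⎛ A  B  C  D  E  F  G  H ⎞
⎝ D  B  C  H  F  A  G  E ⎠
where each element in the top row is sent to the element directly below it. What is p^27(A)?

Tracing A → D → … returns to A after 5 steps, so A lies in a 5-cycle (A, D, H, E, F).
Since the cycle has length 5, p^27 acts on it the same as p^2 (27 mod 5 = 2).
Advancing 2 steps from A: A → D → H.

H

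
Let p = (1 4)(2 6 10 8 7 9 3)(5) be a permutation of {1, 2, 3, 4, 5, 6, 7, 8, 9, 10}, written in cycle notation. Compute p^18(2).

7

2 lies in the 7-cycle (2 6 10 8 7 9 3).
Since the cycle has length 7, p^18 acts on it the same as p^4 (18 mod 7 = 4).
Stepping 4 places around the cycle: 2 → 6 → 10 → 8 → 7.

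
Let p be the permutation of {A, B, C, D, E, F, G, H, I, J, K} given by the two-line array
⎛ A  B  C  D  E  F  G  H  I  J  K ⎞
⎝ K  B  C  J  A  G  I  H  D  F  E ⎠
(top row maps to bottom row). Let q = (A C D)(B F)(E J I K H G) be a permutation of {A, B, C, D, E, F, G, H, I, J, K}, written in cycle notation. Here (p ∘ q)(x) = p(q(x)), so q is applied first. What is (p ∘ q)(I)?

First apply q: q(I) = K, then p(K) = E. Thus (p ∘ q)(I) = E.

E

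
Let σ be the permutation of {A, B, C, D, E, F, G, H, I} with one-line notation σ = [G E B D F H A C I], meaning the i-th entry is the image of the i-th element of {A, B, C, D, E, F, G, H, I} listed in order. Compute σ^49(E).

B

Tracing E → F → … returns to E after 5 steps, so E lies in a 5-cycle (B E F H C).
Since the cycle has length 5, σ^49 acts on it the same as σ^4 (49 mod 5 = 4).
Advancing 4 steps from E: E → F → H → C → B.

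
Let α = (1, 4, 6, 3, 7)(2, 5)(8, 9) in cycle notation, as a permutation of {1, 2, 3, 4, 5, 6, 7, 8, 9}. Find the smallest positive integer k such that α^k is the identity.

The disjoint cycles have lengths 5, 2, 2.
Since disjoint cycles commute, ord(α) = lcm(5, 2, 2) = 10.

10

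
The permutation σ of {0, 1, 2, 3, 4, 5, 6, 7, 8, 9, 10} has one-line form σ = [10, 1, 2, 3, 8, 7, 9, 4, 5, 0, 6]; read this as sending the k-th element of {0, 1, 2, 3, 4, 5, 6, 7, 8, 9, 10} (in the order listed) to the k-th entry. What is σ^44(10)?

Tracing 10 → 6 → … returns to 10 after 4 steps, so 10 lies in a 4-cycle (0, 10, 6, 9).
Powers repeat with period 4 on this cycle, and 44 mod 4 = 0, so σ^44(10) = σ^0(10).
So σ^44(10) = 10.

10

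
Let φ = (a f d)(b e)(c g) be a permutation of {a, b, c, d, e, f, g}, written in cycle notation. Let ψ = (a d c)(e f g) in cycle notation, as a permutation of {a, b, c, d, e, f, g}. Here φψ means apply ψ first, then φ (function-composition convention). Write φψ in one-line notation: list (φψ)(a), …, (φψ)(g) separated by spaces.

(φψ)(x) = φ(ψ(x)). Computing each image: φ(ψ(a)) = φ(d) = a, φ(ψ(b)) = φ(b) = e, φ(ψ(c)) = φ(a) = f, φ(ψ(d)) = φ(c) = g, φ(ψ(e)) = φ(f) = d, φ(ψ(f)) = φ(g) = c, φ(ψ(g)) = φ(e) = b.
Hence φψ = [a e f g d c b].

a e f g d c b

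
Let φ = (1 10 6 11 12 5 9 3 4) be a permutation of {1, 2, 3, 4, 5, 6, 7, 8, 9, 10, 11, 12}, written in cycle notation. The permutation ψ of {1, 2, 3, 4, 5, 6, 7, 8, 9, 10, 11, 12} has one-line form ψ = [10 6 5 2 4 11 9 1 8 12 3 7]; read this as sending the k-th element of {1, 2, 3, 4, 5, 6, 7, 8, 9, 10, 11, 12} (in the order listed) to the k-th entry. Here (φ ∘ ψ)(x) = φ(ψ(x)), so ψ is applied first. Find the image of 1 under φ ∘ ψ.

6

(φ ∘ ψ)(1) = φ(ψ(1)). ψ(1) = 10, then φ(10) = 6. So (φ ∘ ψ)(1) = 6.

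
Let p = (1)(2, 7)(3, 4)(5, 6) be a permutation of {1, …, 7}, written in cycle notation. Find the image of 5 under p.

Within (5, 6), 5 ↦ 6.

6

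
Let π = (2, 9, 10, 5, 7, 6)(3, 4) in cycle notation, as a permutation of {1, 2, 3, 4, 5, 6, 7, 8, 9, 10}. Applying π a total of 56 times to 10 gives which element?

7

10 lies in the 6-cycle (2, 9, 10, 5, 7, 6).
On a 6-cycle, π^6 is the identity, so π^56 = π^2 there (56 ≡ 2 mod 6).
Advancing 2 steps from 10: 10 → 5 → 7.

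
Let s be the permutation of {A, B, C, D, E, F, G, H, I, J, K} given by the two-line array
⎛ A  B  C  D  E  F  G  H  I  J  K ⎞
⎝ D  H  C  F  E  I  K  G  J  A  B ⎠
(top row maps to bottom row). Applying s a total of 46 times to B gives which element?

G

Tracing B → H → … returns to B after 4 steps, so B lies in a 4-cycle (B H G K).
Since the cycle has length 4, s^46 acts on it the same as s^2 (46 mod 4 = 2).
Stepping 2 places around the cycle: B → H → G.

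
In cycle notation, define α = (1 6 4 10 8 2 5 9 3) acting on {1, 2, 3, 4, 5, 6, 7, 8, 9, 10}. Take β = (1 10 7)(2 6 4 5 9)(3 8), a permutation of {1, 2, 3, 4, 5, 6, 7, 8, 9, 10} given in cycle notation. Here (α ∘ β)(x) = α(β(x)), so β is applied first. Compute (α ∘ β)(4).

β(4) = 5, then α(5) = 9; composing gives (α ∘ β)(4) = 9.

9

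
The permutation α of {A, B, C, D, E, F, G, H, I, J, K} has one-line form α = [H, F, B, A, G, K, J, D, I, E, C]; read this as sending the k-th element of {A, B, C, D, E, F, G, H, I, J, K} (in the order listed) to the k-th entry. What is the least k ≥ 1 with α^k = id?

12

Writing α as disjoint cycles, the cycle lengths are 4, 3, 3, 1.
The order of α is the least common multiple of its cycle lengths: lcm(4, 3, 3) = 12.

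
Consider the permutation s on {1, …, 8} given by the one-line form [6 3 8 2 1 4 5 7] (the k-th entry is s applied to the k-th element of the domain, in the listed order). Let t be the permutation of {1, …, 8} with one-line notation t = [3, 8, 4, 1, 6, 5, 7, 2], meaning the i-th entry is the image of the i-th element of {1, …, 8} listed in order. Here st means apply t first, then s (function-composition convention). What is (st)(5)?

4

t(5) = 6, then s(6) = 4; composing gives (st)(5) = 4.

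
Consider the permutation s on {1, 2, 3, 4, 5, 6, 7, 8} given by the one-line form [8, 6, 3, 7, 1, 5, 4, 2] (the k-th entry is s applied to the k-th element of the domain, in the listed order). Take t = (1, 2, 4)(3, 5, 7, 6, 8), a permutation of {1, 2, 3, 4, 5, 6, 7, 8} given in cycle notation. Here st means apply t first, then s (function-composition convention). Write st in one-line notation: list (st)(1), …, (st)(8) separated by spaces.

6 7 1 8 4 2 5 3

For each element, apply t then s: 1 → 2 → 6; 2 → 4 → 7; 3 → 5 → 1; 4 → 1 → 8; 5 → 7 → 4; 6 → 8 → 2; 7 → 6 → 5; 8 → 3 → 3.
Collecting the images, st = [6 7 1 8 4 2 5 3].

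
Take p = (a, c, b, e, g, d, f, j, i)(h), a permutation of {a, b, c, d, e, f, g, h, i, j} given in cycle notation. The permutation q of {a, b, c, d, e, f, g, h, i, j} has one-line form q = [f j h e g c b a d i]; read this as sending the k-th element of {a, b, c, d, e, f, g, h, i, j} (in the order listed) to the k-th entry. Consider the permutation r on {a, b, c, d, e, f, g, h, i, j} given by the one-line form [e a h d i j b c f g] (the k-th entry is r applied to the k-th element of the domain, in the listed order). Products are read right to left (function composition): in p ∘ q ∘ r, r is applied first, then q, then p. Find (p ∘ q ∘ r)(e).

f

(p ∘ q ∘ r)(e) = p(q(r(e))). r(e) = i, then q(i) = d, then p(d) = f, so the result is f.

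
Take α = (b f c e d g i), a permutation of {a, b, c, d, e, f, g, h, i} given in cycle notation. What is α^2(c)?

d

c lies in the 7-cycle (b f c e d g i).
Advancing 2 steps from c: c → e → d.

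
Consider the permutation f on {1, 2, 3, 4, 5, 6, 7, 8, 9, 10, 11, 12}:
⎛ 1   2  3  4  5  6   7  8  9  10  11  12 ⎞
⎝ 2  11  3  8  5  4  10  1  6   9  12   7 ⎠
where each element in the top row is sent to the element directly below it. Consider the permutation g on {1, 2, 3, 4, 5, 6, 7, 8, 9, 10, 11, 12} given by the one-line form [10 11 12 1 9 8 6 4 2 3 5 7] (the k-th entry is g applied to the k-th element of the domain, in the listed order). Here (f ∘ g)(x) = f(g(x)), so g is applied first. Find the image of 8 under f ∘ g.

(f ∘ g)(8) = f(g(8)). g(8) = 4, then f(4) = 8. So (f ∘ g)(8) = 8.

8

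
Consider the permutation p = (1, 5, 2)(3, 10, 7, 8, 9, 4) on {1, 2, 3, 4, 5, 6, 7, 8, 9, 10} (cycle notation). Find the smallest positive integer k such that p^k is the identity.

The cycle type of p is (6, 3, 1).
Since disjoint cycles commute, ord(p) = lcm(6, 3) = 6.

6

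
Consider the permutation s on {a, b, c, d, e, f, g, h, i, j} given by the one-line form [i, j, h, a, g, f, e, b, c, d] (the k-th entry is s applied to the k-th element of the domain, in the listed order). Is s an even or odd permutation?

In disjoint-cycle form the cycle lengths are 7, 2, 1.
A cycle of length ℓ contributes ℓ−1 transpositions, so s is a product of 6 + 1 = 7 transpositions — odd.

odd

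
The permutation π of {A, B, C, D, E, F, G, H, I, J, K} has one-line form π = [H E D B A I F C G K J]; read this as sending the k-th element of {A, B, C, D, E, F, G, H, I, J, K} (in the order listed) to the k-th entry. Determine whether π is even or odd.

even

In disjoint-cycle form the cycle lengths are 6, 3, 2.
A cycle is odd iff its length is even; π has 2 even-length cycles, so sgn(π) = (−1)^2 and π is even.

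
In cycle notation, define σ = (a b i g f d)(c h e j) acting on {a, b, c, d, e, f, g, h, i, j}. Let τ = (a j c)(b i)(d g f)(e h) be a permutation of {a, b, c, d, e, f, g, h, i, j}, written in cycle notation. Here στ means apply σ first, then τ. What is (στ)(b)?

b

σ(b) = i, then τ(i) = b; composing gives (στ)(b) = b.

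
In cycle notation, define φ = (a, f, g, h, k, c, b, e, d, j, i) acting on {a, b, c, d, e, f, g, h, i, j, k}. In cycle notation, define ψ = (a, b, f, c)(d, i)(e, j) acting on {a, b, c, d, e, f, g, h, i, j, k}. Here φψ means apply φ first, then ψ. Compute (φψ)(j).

First apply φ: φ(j) = i, then ψ(i) = d. Thus (φψ)(j) = d.

d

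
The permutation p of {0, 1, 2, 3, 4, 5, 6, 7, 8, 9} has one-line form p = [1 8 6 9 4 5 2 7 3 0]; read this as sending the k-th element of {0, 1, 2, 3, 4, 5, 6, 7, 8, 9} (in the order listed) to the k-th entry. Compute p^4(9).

3

Tracing 9 → 0 → … returns to 9 after 5 steps, so 9 lies in a 5-cycle (0 1 8 3 9).
Stepping 4 places around the cycle: 9 → 0 → 1 → 8 → 3.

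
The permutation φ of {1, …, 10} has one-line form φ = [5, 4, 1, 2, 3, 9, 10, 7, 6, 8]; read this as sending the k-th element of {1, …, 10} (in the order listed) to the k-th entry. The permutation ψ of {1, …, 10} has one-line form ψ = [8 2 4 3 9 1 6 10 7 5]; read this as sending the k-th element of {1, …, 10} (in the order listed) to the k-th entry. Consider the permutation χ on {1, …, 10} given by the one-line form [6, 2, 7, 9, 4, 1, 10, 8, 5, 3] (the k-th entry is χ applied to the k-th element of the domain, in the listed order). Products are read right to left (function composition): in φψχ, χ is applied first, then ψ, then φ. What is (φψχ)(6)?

Apply the permutations in order: χ(6) = 1, then ψ(1) = 8, then φ(8) = 7. So (φψχ)(6) = 7.

7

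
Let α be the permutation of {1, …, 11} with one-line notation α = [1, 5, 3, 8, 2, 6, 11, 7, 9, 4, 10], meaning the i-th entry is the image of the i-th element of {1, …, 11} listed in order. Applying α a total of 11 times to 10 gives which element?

4

Tracing 10 → 4 → … returns to 10 after 5 steps, so 10 lies in a 5-cycle (4, 8, 7, 11, 10).
Powers repeat with period 5 on this cycle, and 11 mod 5 = 1, so α^11(10) = α^1(10).
Advancing 1 step from 10: 10 → 4.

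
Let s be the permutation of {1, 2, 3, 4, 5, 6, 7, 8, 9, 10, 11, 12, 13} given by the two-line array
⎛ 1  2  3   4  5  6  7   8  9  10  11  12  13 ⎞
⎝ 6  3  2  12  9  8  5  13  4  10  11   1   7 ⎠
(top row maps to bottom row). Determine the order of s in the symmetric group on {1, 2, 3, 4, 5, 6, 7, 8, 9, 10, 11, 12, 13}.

18

Writing s as disjoint cycles, the cycle lengths are 9, 2, 1, 1.
The order is lcm(9, 2) = 18.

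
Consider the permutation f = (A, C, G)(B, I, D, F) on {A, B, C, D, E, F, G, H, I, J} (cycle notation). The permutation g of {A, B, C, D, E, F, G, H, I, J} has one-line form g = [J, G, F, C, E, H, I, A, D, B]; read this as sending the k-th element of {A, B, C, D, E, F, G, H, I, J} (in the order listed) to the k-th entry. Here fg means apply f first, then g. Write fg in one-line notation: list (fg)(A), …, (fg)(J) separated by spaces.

Chase each element through f then g: A → C → F; B → I → D; C → G → I; D → F → H; E → E → E; F → B → G; G → A → J; H → H → A; I → D → C; J → J → B.
So fg in one-line form is F D I H E G J A C B.

F D I H E G J A C B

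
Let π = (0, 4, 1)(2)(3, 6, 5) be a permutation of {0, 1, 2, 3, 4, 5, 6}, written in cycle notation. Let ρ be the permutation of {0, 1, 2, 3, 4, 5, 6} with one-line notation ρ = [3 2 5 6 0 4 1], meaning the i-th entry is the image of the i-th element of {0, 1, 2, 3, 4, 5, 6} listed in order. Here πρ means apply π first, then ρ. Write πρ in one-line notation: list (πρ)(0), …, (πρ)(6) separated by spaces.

0 3 5 1 2 6 4

Chase each element through π then ρ: 0 → 4 → 0; 1 → 0 → 3; 2 → 2 → 5; 3 → 6 → 1; 4 → 1 → 2; 5 → 3 → 6; 6 → 5 → 4.
Collecting the images, πρ = [0 3 5 1 2 6 4].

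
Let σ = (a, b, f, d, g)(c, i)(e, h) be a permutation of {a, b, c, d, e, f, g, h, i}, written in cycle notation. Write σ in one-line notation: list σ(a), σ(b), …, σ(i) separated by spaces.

Image by image: a→b, b→f, c→i, d→g, e→h, f→d, g→a, h→e, i→c.
So the one-line form is b f i g h d a e c.

b f i g h d a e c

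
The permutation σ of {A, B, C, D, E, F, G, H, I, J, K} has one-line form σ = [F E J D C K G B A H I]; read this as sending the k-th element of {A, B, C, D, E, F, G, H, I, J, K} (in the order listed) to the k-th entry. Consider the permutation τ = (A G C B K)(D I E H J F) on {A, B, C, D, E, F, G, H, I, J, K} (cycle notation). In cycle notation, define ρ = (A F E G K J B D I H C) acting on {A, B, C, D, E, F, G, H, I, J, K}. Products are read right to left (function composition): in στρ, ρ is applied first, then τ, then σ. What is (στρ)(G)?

(στρ)(G) = σ(τ(ρ(G))). ρ(G) = K, then τ(K) = A, then σ(A) = F, so the result is F.

F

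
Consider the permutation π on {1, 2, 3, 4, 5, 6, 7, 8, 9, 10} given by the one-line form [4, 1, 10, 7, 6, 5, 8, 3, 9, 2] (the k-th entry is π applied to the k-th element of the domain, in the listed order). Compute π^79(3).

Tracing 3 → 10 → … returns to 3 after 7 steps, so 3 lies in a 7-cycle (1, 4, 7, 8, 3, 10, 2).
Since the cycle has length 7, π^79 acts on it the same as π^2 (79 mod 7 = 2).
Stepping 2 places around the cycle: 3 → 10 → 2.

2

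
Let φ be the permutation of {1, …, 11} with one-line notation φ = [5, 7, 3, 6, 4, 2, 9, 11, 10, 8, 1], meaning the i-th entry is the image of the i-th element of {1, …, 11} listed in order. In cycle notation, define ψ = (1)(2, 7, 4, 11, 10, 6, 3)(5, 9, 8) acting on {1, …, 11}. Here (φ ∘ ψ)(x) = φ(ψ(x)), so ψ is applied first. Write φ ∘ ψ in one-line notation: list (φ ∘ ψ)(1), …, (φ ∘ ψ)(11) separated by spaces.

(φ ∘ ψ)(x) = φ(ψ(x)). Computing each image: φ(ψ(1)) = φ(1) = 5, φ(ψ(2)) = φ(7) = 9, φ(ψ(3)) = φ(2) = 7, φ(ψ(4)) = φ(11) = 1, φ(ψ(5)) = φ(9) = 10, φ(ψ(6)) = φ(3) = 3, φ(ψ(7)) = φ(4) = 6, φ(ψ(8)) = φ(5) = 4, φ(ψ(9)) = φ(8) = 11, φ(ψ(10)) = φ(6) = 2, φ(ψ(11)) = φ(10) = 8.
Hence φ ∘ ψ = [5 9 7 1 10 3 6 4 11 2 8].

5 9 7 1 10 3 6 4 11 2 8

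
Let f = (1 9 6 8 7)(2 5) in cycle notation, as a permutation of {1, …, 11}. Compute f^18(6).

6 lies in the 5-cycle (1 9 6 8 7).
Since the cycle has length 5, f^18 acts on it the same as f^3 (18 mod 5 = 3).
Advancing 3 steps from 6: 6 → 8 → 7 → 1.

1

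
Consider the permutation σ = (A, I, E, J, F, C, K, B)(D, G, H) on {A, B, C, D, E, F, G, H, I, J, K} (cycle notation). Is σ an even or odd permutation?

The cycle lengths are 8, 3.
A cycle of length ℓ contributes ℓ−1 transpositions, so σ is a product of 7 + 2 = 9 transpositions — odd.

odd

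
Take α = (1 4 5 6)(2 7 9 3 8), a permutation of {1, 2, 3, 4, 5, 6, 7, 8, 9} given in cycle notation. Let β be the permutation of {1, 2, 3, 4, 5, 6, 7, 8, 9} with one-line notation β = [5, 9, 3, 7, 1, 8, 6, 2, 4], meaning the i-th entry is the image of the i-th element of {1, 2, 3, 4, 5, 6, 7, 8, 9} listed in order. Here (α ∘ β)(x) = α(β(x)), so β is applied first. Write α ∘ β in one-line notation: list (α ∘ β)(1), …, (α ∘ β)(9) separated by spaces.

For each element, apply β then α: 1 → 5 → 6; 2 → 9 → 3; 3 → 3 → 8; 4 → 7 → 9; 5 → 1 → 4; 6 → 8 → 2; 7 → 6 → 1; 8 → 2 → 7; 9 → 4 → 5.
Collecting the images, α ∘ β = [6 3 8 9 4 2 1 7 5].

6 3 8 9 4 2 1 7 5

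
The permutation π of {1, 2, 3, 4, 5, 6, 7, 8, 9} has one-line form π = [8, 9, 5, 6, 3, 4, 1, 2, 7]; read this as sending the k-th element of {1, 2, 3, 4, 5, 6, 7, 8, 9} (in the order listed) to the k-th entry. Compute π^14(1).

7

Tracing 1 → 8 → … returns to 1 after 5 steps, so 1 lies in a 5-cycle (1, 8, 2, 9, 7).
Since the cycle has length 5, π^14 acts on it the same as π^4 (14 mod 5 = 4).
Advancing 4 steps from 1: 1 → 8 → 2 → 9 → 7.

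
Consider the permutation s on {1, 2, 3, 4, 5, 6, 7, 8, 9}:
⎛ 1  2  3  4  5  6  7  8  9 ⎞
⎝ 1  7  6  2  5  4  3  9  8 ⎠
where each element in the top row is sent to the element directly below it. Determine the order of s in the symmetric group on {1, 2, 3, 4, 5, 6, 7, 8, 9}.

10

Decomposing into disjoint cycles gives cycle lengths 5, 2, 1, 1.
Since disjoint cycles commute, ord(s) = lcm(5, 2) = 10.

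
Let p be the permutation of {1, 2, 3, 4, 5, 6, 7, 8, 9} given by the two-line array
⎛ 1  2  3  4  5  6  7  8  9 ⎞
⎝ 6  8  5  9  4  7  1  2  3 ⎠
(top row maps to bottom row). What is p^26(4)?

3

Tracing 4 → 9 → … returns to 4 after 4 steps, so 4 lies in a 4-cycle (3, 5, 4, 9).
Since the cycle has length 4, p^26 acts on it the same as p^2 (26 mod 4 = 2).
Advancing 2 steps from 4: 4 → 9 → 3.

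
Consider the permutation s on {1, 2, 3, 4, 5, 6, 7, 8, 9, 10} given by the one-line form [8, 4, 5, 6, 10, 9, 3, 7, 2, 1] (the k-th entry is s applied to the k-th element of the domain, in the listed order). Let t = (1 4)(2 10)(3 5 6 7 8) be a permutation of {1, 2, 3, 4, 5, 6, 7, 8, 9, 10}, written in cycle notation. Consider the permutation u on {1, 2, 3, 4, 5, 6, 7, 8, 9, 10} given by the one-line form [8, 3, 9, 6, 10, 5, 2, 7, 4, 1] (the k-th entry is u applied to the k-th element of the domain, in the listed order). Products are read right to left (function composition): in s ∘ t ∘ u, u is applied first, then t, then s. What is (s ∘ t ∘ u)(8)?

(s ∘ t ∘ u)(8) = s(t(u(8))). u(8) = 7, then t(7) = 8, then s(8) = 7, so the result is 7.

7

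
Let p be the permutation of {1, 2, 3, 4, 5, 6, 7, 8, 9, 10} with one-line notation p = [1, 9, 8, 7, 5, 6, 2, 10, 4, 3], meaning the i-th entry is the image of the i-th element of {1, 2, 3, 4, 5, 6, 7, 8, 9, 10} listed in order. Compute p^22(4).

2

Tracing 4 → 7 → … returns to 4 after 4 steps, so 4 lies in a 4-cycle (2, 9, 4, 7).
On a 4-cycle, p^4 is the identity, so p^22 = p^2 there (22 ≡ 2 mod 4).
Stepping 2 places around the cycle: 4 → 7 → 2.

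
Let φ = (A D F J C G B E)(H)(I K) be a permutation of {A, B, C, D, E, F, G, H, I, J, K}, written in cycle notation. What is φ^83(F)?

F lies in the 8-cycle (A D F J C G B E).
On an 8-cycle, φ^8 is the identity, so φ^83 = φ^3 there (83 ≡ 3 mod 8).
Advancing 3 steps from F: F → J → C → G.

G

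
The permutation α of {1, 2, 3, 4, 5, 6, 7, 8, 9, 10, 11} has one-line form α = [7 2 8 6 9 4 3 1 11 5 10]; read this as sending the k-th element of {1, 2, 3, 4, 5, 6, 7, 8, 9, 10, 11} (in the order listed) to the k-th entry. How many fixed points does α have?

1

The fixed points (elements with α(x) = x) are {2}, so there is 1.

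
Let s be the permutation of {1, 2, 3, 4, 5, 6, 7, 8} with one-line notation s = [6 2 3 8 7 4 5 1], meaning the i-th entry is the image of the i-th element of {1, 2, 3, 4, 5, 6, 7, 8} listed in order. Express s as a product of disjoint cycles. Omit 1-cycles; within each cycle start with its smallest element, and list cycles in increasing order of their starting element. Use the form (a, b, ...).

(1, 6, 4, 8)(5, 7)

Iterating s from 1 gives 1 → 6 → 4 → 8 → 1; that is the 4-cycle (1, 6, 4, 8).
Continuing from each remaining unvisited element yields (1, 6, 4, 8)(5, 7).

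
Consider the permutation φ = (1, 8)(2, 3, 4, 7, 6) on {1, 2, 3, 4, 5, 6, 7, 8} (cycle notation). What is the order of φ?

10

The disjoint cycles have lengths 5, 2, 1.
The order is lcm(5, 2) = 10.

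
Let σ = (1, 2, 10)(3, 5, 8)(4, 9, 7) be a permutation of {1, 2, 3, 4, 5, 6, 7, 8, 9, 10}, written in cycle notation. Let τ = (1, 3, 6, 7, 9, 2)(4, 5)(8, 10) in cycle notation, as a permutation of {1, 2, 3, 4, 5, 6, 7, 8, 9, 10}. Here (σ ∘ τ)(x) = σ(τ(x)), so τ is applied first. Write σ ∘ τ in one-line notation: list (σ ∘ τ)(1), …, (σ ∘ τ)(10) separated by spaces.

5 2 6 8 9 4 7 1 10 3

(σ ∘ τ)(x) = σ(τ(x)). Computing each image: σ(τ(1)) = σ(3) = 5, σ(τ(2)) = σ(1) = 2, σ(τ(3)) = σ(6) = 6, σ(τ(4)) = σ(5) = 8, σ(τ(5)) = σ(4) = 9, σ(τ(6)) = σ(7) = 4, σ(τ(7)) = σ(9) = 7, σ(τ(8)) = σ(10) = 1, σ(τ(9)) = σ(2) = 10, σ(τ(10)) = σ(8) = 3.
Hence σ ∘ τ = [5 2 6 8 9 4 7 1 10 3].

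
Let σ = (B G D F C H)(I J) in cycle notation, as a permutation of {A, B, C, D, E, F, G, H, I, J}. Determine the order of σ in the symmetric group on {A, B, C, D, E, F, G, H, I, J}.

The cycle type of σ is (6, 2, 1, 1).
Since disjoint cycles commute, ord(σ) = lcm(6, 2) = 6.

6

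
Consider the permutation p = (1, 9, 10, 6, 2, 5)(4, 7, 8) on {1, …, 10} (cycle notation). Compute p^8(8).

7

8 lies in the 3-cycle (4, 7, 8).
Since the cycle has length 3, p^8 acts on it the same as p^2 (8 mod 3 = 2).
Stepping 2 places around the cycle: 8 → 4 → 7.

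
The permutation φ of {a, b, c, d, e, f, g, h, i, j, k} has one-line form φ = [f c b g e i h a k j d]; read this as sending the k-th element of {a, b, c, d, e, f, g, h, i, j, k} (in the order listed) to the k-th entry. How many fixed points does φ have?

2

The fixed points (elements with φ(x) = x) are {e, j}, so there are 2.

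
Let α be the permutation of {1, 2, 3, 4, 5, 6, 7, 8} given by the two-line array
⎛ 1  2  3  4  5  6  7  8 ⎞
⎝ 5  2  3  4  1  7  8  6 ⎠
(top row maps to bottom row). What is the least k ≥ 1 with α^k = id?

6

Writing α as disjoint cycles, the cycle lengths are 3, 2, 1, 1, 1.
The order is lcm(3, 2) = 6.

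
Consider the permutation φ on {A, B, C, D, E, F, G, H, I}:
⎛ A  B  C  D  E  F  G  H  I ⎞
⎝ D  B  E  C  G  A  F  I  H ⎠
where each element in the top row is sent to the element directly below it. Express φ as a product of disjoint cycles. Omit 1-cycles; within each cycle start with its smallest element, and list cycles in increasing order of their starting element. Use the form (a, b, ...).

Start at A and follow images: A → D → C → E → G → F → A, giving the cycle (A, D, C, E, G, F).
Repeating from the next unused element and collecting all non-trivial cycles gives (A, D, C, E, G, F)(H, I).

(A, D, C, E, G, F)(H, I)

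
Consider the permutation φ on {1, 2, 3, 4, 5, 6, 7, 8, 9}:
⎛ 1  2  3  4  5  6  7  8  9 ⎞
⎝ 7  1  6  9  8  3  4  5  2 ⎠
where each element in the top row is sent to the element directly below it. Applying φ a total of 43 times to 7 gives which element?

Tracing 7 → 4 → … returns to 7 after 5 steps, so 7 lies in a 5-cycle (1 7 4 9 2).
Powers repeat with period 5 on this cycle, and 43 mod 5 = 3, so φ^43(7) = φ^3(7).
Stepping 3 places around the cycle: 7 → 4 → 9 → 2.

2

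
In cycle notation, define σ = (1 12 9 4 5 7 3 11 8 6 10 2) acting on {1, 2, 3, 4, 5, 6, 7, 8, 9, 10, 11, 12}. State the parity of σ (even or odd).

The cycle lengths are 12.
A cycle of length ℓ contributes ℓ−1 transpositions, so σ is a product of 11 transpositions — odd.

odd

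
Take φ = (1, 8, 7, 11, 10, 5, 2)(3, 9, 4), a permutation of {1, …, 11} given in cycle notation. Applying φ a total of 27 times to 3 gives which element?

3 lies in the 3-cycle (3, 9, 4).
Since the cycle has length 3, φ^27 acts on it the same as φ^0 (27 mod 3 = 0).
So φ^27(3) = 3.

3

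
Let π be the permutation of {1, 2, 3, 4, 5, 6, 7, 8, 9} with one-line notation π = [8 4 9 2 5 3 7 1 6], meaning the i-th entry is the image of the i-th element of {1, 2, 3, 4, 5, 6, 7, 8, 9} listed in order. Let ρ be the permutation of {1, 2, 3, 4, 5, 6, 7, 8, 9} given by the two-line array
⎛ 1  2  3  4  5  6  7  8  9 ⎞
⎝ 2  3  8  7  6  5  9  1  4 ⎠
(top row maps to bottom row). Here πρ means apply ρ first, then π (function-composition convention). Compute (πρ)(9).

ρ(9) = 4, then π(4) = 2; composing gives (πρ)(9) = 2.

2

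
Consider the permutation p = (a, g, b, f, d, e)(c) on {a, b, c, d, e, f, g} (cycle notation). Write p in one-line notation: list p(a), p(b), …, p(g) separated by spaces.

g f c e a d b

Reading each image from the cycles: a→g, b→f, c→c, d→e, e→a, f→d, g→b.
So the one-line form is g f c e a d b.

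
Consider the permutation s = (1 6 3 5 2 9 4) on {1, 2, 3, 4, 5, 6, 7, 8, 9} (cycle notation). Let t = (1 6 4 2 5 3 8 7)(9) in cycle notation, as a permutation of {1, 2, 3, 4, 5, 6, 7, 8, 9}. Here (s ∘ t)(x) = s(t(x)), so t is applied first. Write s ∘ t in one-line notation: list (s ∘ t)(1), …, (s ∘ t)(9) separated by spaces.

3 2 8 9 5 1 6 7 4

(s ∘ t)(x) = s(t(x)). Computing each image: s(t(1)) = s(6) = 3, s(t(2)) = s(5) = 2, s(t(3)) = s(8) = 8, s(t(4)) = s(2) = 9, s(t(5)) = s(3) = 5, s(t(6)) = s(4) = 1, s(t(7)) = s(1) = 6, s(t(8)) = s(7) = 7, s(t(9)) = s(9) = 4.
Hence s ∘ t = [3 2 8 9 5 1 6 7 4].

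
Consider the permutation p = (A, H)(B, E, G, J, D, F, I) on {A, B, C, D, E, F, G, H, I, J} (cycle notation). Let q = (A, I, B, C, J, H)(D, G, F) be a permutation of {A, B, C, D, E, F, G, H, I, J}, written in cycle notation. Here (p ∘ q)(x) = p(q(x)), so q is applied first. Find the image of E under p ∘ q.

(p ∘ q)(E) = p(q(E)). q(E) = E, then p(E) = G. So (p ∘ q)(E) = G.

G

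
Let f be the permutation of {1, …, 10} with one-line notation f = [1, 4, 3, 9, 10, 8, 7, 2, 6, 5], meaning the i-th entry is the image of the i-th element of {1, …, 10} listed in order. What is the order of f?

The disjoint-cycle form of f has cycle lengths 5, 2, 1, 1, 1.
Since disjoint cycles commute, ord(f) = lcm(5, 2) = 10.

10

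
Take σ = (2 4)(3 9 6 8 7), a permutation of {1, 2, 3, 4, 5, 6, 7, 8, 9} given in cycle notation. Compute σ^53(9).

7

9 lies in the 5-cycle (3 9 6 8 7).
Powers repeat with period 5 on this cycle, and 53 mod 5 = 3, so σ^53(9) = σ^3(9).
Advancing 3 steps from 9: 9 → 6 → 8 → 7.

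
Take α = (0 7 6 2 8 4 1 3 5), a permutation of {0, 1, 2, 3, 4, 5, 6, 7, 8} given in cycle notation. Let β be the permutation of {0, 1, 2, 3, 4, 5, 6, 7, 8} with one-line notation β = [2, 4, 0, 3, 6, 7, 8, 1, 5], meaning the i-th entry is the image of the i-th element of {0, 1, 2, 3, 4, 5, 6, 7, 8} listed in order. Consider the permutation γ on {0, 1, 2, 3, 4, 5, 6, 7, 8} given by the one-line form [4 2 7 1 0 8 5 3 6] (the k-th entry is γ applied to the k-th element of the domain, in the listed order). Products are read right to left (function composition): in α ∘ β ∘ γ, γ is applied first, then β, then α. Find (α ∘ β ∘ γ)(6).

6

Chase 6: γ(6) = 5; β(5) = 7; α(7) = 6. Hence (α ∘ β ∘ γ)(6) = 6.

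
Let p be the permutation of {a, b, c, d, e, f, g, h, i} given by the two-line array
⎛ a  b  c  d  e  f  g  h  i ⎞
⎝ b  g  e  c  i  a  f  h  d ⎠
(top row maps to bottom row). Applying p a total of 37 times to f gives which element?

Tracing f → a → … returns to f after 4 steps, so f lies in a 4-cycle (a, b, g, f).
Powers repeat with period 4 on this cycle, and 37 mod 4 = 1, so p^37(f) = p^1(f).
Advancing 1 step from f: f → a.

a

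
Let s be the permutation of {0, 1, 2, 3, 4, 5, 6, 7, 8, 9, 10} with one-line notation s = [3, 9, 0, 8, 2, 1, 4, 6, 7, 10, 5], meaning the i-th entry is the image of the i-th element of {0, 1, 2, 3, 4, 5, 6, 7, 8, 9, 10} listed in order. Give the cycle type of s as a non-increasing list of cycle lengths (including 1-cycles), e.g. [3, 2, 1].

The disjoint cycles are (0, 3, 8, 7, 6, 4, 2)(1, 9, 10, 5), with lengths 7, 4 in non-increasing order.

[7, 4]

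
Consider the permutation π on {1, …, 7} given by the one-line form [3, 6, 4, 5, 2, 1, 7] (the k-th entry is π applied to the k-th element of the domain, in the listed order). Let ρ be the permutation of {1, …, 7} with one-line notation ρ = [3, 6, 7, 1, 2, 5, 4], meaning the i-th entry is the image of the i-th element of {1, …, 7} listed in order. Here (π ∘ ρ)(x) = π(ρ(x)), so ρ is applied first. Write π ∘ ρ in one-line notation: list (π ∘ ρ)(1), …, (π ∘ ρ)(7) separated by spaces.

(π ∘ ρ)(x) = π(ρ(x)). Computing each image: π(ρ(1)) = π(3) = 4, π(ρ(2)) = π(6) = 1, π(ρ(3)) = π(7) = 7, π(ρ(4)) = π(1) = 3, π(ρ(5)) = π(2) = 6, π(ρ(6)) = π(5) = 2, π(ρ(7)) = π(4) = 5.
Hence π ∘ ρ = [4 1 7 3 6 2 5].

4 1 7 3 6 2 5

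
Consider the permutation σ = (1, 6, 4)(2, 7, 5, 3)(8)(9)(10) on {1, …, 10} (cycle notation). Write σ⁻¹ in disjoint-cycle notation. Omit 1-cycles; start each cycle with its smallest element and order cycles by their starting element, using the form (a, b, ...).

(1, 4, 6)(2, 3, 5, 7)

The inverse reverses each cycle.
Reversing each cycle of σ and rotating so the smallest element leads gives (1, 4, 6)(2, 3, 5, 7).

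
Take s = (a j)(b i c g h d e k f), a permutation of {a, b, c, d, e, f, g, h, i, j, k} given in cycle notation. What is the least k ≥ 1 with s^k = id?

The cycle type of s is (9, 2).
The order of s is the least common multiple of its cycle lengths: lcm(9, 2) = 18.

18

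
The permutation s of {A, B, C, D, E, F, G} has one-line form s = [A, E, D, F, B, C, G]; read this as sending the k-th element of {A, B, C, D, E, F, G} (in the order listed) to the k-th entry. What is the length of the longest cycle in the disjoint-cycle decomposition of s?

Decomposing into disjoint cycles gives (B E)(C D F); the longest has length 3.

3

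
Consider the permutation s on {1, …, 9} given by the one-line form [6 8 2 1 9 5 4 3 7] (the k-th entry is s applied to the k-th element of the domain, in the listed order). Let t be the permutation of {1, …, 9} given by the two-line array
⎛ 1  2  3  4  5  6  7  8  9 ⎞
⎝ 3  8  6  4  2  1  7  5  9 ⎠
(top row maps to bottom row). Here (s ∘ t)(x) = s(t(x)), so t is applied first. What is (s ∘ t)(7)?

First apply t: t(7) = 7, then s(7) = 4. Thus (s ∘ t)(7) = 4.

4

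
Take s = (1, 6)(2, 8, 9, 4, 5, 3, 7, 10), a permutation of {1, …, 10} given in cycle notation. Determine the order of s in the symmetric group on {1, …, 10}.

8

The disjoint cycles have lengths 8, 2.
Since disjoint cycles commute, ord(s) = lcm(8, 2) = 8.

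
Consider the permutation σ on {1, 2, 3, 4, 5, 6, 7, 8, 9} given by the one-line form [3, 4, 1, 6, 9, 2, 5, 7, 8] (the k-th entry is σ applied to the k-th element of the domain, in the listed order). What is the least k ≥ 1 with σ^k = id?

The disjoint-cycle form of σ has cycle lengths 4, 3, 2.
Since disjoint cycles commute, ord(σ) = lcm(4, 3, 2) = 12.

12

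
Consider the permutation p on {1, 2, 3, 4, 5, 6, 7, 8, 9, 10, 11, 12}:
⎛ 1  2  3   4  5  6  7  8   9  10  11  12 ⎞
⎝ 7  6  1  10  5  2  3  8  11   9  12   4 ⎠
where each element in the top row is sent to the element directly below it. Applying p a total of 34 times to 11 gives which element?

9

Tracing 11 → 12 → … returns to 11 after 5 steps, so 11 lies in a 5-cycle (4, 10, 9, 11, 12).
Since the cycle has length 5, p^34 acts on it the same as p^4 (34 mod 5 = 4).
Advancing 4 steps from 11: 11 → 12 → 4 → 10 → 9.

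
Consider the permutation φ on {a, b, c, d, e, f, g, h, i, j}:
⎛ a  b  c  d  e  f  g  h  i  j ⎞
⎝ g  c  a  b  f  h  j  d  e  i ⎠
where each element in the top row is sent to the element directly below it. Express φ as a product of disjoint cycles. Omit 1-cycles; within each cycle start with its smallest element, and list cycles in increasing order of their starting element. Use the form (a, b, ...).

Start at a and follow images: a → g → j → i → e → f → h → d → b → c → a, giving the cycle (a, g, j, i, e, f, h, d, b, c).
Continuing from each remaining unvisited element yields (a, g, j, i, e, f, h, d, b, c).

(a, g, j, i, e, f, h, d, b, c)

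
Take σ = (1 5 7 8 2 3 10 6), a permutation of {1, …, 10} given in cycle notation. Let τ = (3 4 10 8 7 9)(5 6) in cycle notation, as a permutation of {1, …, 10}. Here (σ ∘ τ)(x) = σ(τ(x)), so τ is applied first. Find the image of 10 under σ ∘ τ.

(σ ∘ τ)(10) = σ(τ(10)). τ(10) = 8, then σ(8) = 2. So (σ ∘ τ)(10) = 2.

2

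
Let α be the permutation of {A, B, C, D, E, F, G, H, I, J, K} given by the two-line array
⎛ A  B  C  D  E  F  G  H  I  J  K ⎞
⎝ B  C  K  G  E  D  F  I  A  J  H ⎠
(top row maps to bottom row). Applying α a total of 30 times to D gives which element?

Tracing D → G → … returns to D after 3 steps, so D lies in a 3-cycle (D, G, F).
On a 3-cycle, α^3 is the identity, so α^30 = α^0 there (30 ≡ 0 mod 3).
So α^30(D) = D.

D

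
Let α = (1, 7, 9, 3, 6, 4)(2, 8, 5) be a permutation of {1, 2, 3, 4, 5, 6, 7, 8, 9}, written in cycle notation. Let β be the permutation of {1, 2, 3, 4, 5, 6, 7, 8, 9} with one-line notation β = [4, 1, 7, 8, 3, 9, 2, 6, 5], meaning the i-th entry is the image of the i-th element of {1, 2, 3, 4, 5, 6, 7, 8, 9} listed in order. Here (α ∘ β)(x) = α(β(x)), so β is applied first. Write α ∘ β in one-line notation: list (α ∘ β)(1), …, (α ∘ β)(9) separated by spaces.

Chase each element through β then α: 1 → 4 → 1; 2 → 1 → 7; 3 → 7 → 9; 4 → 8 → 5; 5 → 3 → 6; 6 → 9 → 3; 7 → 2 → 8; 8 → 6 → 4; 9 → 5 → 2.
So α ∘ β in one-line form is 1 7 9 5 6 3 8 4 2.

1 7 9 5 6 3 8 4 2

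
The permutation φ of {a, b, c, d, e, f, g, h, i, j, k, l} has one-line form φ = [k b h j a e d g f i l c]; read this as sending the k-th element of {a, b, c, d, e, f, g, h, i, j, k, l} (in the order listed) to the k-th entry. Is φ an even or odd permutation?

even

In disjoint-cycle form the cycle lengths are 11, 1.
A cycle is odd iff its length is even; φ has 0 even-length cycles, so sgn(φ) = (−1)^0 and φ is even.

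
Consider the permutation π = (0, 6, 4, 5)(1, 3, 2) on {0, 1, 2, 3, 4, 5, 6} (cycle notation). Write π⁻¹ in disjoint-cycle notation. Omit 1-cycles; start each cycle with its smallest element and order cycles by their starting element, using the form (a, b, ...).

(0, 5, 4, 6)(1, 2, 3)

If π sends a → b within a cycle, π⁻¹ sends b → a; equivalently, reverse each cycle.
Reversing each cycle of π and rotating so the smallest element leads gives (0, 5, 4, 6)(1, 2, 3).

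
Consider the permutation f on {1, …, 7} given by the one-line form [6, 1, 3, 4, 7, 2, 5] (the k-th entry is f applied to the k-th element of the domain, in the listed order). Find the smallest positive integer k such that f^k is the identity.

Decomposing into disjoint cycles gives cycle lengths 3, 2, 1, 1.
The order of f is the least common multiple of its cycle lengths: lcm(3, 2) = 6.

6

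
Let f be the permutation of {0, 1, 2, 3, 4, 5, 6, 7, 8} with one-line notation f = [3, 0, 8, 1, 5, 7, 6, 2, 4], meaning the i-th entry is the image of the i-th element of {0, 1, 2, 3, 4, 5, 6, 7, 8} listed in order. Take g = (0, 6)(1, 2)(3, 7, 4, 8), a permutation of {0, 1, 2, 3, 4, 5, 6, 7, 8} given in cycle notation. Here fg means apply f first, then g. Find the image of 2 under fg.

3

f(2) = 8, then g(8) = 3; composing gives (fg)(2) = 3.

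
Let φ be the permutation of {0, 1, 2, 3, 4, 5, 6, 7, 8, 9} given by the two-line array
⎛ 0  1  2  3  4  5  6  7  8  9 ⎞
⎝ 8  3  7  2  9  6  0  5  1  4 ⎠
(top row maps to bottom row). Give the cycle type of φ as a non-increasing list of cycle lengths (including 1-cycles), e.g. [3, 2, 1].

[8, 2]

The disjoint cycles are (0, 8, 1, 3, 2, 7, 5, 6)(4, 9), with lengths 8, 2 in non-increasing order.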